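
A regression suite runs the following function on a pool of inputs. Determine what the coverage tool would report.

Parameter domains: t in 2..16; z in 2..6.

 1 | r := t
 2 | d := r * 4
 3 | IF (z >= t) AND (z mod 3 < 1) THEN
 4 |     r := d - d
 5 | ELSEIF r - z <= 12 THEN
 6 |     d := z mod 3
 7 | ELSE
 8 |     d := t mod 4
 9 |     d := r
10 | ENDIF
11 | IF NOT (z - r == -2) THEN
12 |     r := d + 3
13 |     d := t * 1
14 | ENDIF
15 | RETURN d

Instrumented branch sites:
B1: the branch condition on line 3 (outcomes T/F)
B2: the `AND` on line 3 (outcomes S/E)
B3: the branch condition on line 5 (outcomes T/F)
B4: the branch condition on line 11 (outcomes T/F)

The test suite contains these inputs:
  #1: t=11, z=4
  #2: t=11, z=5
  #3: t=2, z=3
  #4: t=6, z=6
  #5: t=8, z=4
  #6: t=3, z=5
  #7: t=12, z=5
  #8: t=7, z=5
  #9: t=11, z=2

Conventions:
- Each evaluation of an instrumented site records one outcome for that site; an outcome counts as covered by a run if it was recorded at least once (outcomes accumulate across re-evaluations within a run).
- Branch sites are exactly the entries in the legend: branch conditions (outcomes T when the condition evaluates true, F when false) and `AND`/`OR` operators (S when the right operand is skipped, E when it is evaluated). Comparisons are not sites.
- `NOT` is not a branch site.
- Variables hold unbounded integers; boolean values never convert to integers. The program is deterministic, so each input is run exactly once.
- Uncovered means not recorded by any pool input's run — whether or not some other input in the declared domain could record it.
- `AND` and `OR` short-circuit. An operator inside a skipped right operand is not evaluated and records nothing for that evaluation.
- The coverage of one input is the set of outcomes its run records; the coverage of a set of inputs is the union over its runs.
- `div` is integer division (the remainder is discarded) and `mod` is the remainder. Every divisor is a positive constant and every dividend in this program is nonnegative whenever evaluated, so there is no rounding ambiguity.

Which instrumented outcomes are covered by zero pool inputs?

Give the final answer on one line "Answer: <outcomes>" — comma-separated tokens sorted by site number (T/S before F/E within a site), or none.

test 1 (t=11, z=4) fires B2->S, B1->F, B3->T, B4->T; hits B1=F, B2=S, B3=T, B4=T
test 2 (t=11, z=5) fires B2->S, B1->F, B3->T, B4->T; hits B1=F, B2=S, B3=T, B4=T
test 3 (t=2, z=3) fires B2->E, B1->T, B4->T; hits B1=T, B2=E, B4=T
test 4 (t=6, z=6) fires B2->E, B1->T, B4->T; hits B1=T, B2=E, B4=T
test 5 (t=8, z=4) fires B2->S, B1->F, B3->T, B4->T; hits B1=F, B2=S, B3=T, B4=T
test 6 (t=3, z=5) fires B2->E, B1->F, B3->T, B4->T; hits B1=F, B2=E, B3=T, B4=T
test 7 (t=12, z=5) fires B2->S, B1->F, B3->T, B4->T; hits B1=F, B2=S, B3=T, B4=T
test 8 (t=7, z=5) fires B2->S, B1->F, B3->T, B4->F; hits B1=F, B2=S, B3=T, B4=F
test 9 (t=11, z=2) fires B2->S, B1->F, B3->T, B4->T; hits B1=F, B2=S, B3=T, B4=T
union over the pool: B1=T, B1=F, B2=S, B2=E, B3=T, B4=T, B4=F
uncovered (1 of 8): B3=F

Answer: B3=F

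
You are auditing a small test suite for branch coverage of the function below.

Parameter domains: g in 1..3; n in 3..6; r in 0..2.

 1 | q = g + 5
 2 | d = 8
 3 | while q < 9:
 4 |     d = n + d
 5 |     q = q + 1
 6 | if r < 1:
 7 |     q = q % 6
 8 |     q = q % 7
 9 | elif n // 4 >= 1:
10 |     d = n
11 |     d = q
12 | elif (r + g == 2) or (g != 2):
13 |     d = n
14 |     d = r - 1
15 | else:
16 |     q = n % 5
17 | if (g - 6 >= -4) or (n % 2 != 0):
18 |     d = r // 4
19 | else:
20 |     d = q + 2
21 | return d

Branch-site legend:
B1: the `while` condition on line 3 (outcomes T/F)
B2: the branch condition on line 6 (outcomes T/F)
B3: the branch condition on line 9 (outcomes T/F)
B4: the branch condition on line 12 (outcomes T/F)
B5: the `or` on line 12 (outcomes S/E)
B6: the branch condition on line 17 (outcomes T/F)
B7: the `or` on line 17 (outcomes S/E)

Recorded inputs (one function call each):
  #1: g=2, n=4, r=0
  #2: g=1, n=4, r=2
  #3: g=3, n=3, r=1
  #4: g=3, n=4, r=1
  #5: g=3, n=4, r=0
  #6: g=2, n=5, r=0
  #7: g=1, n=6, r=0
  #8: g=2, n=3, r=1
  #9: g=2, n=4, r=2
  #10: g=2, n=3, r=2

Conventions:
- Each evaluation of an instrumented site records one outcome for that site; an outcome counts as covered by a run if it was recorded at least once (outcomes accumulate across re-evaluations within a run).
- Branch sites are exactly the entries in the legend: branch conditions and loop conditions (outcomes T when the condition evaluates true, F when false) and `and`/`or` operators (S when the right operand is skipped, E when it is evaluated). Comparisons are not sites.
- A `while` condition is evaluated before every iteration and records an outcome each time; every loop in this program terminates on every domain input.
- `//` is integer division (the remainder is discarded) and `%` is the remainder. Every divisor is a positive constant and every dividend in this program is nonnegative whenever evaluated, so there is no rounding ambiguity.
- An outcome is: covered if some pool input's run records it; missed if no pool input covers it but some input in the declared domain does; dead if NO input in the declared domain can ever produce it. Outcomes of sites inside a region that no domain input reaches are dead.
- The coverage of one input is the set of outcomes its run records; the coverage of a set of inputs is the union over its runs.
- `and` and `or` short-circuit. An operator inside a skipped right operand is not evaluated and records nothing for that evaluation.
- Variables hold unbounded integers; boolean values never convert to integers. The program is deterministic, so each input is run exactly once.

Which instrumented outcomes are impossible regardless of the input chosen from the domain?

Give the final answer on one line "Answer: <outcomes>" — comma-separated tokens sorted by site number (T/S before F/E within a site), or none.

sweeping the full domain (36 inputs) for each outcome:
  reachable outcomes have witnesses, e.g. B1=T (e.g. g=1, n=3, r=0), B1=F (e.g. g=1, n=3, r=0), B2=T (e.g. g=1, n=3, r=0), B2=F (e.g. g=1, n=3, r=1)

Answer: none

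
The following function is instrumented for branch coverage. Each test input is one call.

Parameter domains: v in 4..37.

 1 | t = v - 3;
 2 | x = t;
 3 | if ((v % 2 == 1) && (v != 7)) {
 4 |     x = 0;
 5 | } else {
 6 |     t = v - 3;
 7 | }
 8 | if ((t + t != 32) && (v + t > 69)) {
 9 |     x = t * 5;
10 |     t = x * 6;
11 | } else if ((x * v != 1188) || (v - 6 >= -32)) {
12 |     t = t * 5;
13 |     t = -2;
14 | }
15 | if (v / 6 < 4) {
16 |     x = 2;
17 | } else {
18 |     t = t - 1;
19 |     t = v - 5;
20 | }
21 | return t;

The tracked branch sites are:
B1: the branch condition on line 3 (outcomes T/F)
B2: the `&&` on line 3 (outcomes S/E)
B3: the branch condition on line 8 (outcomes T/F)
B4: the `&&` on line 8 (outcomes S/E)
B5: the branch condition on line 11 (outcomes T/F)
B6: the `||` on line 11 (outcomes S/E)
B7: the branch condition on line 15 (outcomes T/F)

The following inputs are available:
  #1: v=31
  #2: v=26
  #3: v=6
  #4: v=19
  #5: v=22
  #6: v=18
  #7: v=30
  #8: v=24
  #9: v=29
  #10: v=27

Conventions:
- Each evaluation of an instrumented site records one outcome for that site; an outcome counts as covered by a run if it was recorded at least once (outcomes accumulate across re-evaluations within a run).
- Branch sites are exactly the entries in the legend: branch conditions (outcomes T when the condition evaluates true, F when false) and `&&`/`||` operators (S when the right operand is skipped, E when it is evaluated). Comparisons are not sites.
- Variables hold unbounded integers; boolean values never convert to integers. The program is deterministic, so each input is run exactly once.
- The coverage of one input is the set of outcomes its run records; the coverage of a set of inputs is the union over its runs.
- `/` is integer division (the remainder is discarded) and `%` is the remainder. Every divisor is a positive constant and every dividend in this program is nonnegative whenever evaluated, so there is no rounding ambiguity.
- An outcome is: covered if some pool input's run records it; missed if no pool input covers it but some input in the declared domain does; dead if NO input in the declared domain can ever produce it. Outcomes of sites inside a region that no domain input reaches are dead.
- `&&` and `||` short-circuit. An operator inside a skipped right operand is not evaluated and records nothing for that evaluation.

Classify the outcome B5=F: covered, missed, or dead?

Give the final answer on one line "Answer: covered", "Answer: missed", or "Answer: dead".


no pool input records B5=F
checking all 34 inputs in the declared domain: B5=F is never recorded -> dead
Answer: dead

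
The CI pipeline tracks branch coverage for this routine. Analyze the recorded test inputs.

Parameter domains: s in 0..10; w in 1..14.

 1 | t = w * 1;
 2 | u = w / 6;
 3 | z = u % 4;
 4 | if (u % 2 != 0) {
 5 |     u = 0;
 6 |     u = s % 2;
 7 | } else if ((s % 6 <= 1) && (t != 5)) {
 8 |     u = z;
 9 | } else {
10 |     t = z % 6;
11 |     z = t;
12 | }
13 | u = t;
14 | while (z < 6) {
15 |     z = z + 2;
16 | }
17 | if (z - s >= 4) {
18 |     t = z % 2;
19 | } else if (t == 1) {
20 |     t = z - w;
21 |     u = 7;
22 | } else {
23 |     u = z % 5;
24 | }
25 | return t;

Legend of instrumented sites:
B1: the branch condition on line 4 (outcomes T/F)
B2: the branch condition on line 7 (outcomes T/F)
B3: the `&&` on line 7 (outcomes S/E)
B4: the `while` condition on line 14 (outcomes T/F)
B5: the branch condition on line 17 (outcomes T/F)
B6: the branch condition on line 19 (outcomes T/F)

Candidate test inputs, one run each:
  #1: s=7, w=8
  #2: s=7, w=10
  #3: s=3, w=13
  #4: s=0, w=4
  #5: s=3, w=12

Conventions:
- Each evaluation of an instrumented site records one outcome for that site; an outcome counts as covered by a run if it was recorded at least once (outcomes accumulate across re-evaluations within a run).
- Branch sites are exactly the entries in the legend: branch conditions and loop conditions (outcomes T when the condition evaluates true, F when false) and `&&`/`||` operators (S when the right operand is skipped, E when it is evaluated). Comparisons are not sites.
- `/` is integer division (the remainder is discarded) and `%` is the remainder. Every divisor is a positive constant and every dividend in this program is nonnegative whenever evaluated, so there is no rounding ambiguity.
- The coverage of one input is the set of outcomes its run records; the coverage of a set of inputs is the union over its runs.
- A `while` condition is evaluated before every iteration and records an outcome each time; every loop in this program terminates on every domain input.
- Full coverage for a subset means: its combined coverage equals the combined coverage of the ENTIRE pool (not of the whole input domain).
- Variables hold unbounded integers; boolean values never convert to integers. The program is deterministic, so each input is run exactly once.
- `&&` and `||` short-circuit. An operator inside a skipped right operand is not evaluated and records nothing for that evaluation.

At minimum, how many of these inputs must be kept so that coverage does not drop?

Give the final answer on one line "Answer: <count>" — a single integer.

#1 (s=7, w=8) -> covered: B1=T, B4=T, B4=F, B5=F, B6=F
#2 (s=7, w=10) -> covered: B1=T, B4=T, B4=F, B5=F, B6=F
#3 (s=3, w=13) -> covered: B1=F, B2=F, B3=S, B4=T, B4=F, B5=F, B6=F
#4 (s=0, w=4) -> covered: B1=F, B2=T, B3=E, B4=T, B4=F, B5=T
#5 (s=3, w=12) -> covered: B1=F, B2=F, B3=S, B4=T, B4=F, B5=F, B6=F
together the pool reaches 11 outcomes: B1=T, B1=F, B2=T, B2=F, B3=S, B3=E, B4=T, B4=F, B5=T, B5=F, B6=F
size 1 is not enough: best union over all size-1 subsets is 7/11
size 2 is not enough: best union over all size-2 subsets is 10/11
at size 3, {1, 3, 4} reaches all 11 outcomes; every lexicographically earlier size-3 subset fails

Answer: 3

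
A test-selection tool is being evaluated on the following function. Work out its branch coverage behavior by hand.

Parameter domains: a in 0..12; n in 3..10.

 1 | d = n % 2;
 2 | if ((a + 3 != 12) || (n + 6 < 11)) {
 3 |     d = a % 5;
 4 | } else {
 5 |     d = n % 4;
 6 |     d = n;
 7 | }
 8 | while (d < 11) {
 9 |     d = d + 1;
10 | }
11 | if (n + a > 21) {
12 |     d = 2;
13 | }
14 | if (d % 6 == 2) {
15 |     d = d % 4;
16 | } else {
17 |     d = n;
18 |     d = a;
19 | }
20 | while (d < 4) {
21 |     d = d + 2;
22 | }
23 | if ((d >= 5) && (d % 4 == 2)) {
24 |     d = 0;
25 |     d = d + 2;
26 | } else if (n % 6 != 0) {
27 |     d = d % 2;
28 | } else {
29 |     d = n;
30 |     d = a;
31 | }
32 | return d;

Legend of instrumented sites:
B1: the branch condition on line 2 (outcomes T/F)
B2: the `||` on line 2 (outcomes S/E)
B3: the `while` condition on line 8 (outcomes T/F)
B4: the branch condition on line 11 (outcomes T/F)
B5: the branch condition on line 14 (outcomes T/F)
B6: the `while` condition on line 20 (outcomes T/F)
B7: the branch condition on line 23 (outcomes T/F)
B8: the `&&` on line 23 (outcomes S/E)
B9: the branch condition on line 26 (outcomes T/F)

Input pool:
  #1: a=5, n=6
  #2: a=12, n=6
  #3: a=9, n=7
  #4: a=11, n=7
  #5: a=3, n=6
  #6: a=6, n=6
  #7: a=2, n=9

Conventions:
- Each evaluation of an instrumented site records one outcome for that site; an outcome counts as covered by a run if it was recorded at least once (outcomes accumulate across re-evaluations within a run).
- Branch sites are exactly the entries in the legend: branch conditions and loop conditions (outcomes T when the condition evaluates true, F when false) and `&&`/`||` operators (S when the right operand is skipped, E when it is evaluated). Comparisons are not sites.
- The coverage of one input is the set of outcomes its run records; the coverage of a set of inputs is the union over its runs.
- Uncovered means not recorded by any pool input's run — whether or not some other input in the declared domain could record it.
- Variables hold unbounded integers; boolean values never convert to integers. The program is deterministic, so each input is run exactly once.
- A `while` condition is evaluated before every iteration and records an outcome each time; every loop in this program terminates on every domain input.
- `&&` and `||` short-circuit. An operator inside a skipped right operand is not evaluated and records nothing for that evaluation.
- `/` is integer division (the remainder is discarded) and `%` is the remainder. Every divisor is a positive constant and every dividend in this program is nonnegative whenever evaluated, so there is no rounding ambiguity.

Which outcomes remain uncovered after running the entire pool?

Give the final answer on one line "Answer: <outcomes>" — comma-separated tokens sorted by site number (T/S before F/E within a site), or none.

#1 (a=5, n=6) -> B2->S, B1->T, B3->T, B3->T, B3->T, B3->T, B3->T, B3->T, B3->T, B3->T, B3->T, B3->T, B3->T, B3->F, ...; covered: B1=T, B2=S, B3=T, B3=F, B4=F, B5=F, B6=F, B7=F, B8=E, B9=F
#2 (a=12, n=6) -> B2->S, B1->T, B3->T, B3->T, B3->T, B3->T, B3->T, B3->T, B3->T, B3->T, B3->T, B3->F, B4->F, B5->F, ...; covered: B1=T, B2=S, B3=T, B3=F, B4=F, B5=F, B6=F, B7=F, B8=E, B9=F
#3 (a=9, n=7) -> B2->E, B1->F, B3->T, B3->T, B3->T, B3->T, B3->F, B4->F, B5->F, B6->F, B8->E, B7->F, B9->T; covered: B1=F, B2=E, B3=T, B3=F, B4=F, B5=F, B6=F, B7=F, B8=E, B9=T
#4 (a=11, n=7) -> B2->S, B1->T, B3->T, B3->T, B3->T, B3->T, B3->T, B3->T, B3->T, B3->T, B3->T, B3->T, B3->F, B4->F, ...; covered: B1=T, B2=S, B3=T, B3=F, B4=F, B5=F, B6=F, B7=F, B8=E, B9=T
#5 (a=3, n=6) -> B2->S, B1->T, B3->T, B3->T, B3->T, B3->T, B3->T, B3->T, B3->T, B3->T, B3->F, B4->F, B5->F, B6->T, ...; covered: B1=T, B2=S, B3=T, B3=F, B4=F, B5=F, B6=T, B6=F, B7=F, B8=E, B9=F
#6 (a=6, n=6) -> B2->S, B1->T, B3->T, B3->T, B3->T, B3->T, B3->T, B3->T, B3->T, B3->T, B3->T, B3->T, B3->F, B4->F, ...; covered: B1=T, B2=S, B3=T, B3=F, B4=F, B5=F, B6=F, B7=T, B8=E
#7 (a=2, n=9) -> B2->S, B1->T, B3->T, B3->T, B3->T, B3->T, B3->T, B3->T, B3->T, B3->T, B3->T, B3->F, B4->F, B5->F, ...; covered: B1=T, B2=S, B3=T, B3=F, B4=F, B5=F, B6=T, B6=F, B7=F, B8=S, B9=T
union over the pool: B1=T, B1=F, B2=S, B2=E, B3=T, B3=F, B4=F, B5=F, B6=T, B6=F, B7=T, B7=F, B8=S, B8=E, B9=T, B9=F
uncovered (2 of 18): B4=T, B5=T

Answer: B4=T, B5=T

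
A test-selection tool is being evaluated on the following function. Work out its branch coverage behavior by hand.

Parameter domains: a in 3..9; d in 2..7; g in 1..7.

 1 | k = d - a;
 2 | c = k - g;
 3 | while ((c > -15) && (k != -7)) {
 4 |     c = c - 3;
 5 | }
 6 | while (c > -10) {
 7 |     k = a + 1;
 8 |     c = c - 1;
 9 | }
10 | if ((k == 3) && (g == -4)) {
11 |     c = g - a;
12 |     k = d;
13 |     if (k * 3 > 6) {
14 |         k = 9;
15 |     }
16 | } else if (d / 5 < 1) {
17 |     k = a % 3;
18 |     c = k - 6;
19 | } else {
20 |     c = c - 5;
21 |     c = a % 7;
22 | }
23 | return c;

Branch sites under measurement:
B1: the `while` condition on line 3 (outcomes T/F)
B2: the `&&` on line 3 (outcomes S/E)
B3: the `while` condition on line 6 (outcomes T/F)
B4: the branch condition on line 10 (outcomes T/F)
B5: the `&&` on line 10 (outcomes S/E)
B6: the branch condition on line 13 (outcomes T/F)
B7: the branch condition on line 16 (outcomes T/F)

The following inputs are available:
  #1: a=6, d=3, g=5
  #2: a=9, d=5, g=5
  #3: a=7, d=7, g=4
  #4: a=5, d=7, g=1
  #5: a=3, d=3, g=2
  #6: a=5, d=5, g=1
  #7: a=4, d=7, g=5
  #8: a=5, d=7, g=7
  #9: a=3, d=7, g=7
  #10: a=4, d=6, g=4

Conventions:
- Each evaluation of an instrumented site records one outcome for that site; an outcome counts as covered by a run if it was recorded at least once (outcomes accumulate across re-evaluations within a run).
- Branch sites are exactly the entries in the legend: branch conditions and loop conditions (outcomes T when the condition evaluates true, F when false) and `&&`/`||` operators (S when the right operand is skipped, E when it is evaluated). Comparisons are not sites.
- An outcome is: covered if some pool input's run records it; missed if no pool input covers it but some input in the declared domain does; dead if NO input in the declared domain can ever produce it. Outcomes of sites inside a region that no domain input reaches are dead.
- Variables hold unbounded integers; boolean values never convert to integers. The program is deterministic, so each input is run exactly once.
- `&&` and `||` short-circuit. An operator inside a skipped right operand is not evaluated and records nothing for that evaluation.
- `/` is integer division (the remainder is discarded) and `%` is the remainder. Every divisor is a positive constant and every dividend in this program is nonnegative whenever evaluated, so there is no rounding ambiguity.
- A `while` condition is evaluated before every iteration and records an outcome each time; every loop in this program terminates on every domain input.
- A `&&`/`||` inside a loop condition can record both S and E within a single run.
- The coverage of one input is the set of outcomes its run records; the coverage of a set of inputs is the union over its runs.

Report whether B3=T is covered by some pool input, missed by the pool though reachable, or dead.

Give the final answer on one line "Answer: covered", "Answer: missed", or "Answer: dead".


no pool input records B3=T
but domain input (a=9, d=2, g=1) does record it -> reachable, so missed
Answer: missed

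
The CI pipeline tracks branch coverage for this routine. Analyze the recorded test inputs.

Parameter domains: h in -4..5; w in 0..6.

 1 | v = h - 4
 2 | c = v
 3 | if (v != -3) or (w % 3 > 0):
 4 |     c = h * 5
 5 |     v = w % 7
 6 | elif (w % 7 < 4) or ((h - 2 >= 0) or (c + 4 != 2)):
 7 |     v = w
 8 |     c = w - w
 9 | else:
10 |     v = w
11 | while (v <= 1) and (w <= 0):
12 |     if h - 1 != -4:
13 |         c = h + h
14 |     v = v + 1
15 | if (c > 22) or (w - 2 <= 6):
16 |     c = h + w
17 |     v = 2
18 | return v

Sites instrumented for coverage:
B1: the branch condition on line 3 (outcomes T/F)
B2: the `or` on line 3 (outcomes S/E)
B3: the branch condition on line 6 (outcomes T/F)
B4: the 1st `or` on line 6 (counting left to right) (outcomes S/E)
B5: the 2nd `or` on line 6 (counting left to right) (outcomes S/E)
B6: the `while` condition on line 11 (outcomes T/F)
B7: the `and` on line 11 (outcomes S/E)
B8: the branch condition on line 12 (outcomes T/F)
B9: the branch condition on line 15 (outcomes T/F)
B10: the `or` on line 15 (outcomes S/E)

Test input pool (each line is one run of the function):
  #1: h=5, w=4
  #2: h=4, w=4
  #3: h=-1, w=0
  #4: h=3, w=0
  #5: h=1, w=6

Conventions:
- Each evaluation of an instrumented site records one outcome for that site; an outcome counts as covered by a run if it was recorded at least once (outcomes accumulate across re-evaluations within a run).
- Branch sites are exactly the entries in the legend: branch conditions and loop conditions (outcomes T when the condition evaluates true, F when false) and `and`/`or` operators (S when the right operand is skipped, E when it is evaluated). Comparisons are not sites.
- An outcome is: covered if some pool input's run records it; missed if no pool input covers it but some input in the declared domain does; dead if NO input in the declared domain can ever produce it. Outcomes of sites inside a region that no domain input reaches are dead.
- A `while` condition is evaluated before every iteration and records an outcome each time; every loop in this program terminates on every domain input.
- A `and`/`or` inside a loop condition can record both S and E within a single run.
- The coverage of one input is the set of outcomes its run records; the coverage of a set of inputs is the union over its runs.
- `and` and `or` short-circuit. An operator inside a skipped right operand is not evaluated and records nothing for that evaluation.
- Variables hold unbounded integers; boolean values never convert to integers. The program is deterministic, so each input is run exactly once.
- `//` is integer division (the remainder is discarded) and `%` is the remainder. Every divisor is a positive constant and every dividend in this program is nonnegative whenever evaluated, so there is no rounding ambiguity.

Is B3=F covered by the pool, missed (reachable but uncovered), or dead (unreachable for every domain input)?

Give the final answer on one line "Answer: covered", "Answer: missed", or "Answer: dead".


no pool input records B3=F
checking all 70 inputs in the declared domain: B3=F is never recorded -> dead
Answer: dead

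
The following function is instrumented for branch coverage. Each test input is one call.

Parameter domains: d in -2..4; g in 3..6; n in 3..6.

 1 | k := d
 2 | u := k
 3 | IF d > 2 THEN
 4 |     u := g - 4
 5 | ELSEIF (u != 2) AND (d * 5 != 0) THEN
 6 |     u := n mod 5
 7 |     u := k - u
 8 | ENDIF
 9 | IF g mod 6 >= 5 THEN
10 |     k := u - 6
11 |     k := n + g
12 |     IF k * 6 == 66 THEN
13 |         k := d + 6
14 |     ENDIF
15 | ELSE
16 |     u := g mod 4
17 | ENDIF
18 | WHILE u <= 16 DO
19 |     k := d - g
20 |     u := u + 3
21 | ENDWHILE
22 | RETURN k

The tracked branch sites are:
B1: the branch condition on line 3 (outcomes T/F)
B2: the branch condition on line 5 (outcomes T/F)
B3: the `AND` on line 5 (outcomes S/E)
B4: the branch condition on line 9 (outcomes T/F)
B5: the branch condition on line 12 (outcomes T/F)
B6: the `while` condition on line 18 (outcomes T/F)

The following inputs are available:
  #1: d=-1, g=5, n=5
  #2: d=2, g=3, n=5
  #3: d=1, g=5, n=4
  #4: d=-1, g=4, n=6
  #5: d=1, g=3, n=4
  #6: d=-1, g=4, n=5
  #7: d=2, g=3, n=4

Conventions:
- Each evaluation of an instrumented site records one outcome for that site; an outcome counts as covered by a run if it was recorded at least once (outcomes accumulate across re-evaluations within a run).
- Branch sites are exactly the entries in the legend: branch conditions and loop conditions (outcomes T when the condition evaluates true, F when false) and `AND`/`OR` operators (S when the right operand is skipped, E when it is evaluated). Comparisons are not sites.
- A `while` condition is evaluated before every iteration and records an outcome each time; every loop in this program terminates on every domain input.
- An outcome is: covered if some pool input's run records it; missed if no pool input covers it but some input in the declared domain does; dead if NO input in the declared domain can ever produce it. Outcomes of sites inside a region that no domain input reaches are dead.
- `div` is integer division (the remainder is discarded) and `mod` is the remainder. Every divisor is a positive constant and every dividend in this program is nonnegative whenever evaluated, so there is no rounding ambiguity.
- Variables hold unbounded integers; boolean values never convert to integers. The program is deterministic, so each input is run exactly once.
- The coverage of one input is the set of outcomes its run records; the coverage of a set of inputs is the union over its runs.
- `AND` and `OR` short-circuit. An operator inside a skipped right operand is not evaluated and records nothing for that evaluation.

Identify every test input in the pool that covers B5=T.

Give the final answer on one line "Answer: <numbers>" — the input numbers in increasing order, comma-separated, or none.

input #1 (d=-1, g=5, n=5): does not produce B5=T
input #2 (d=2, g=3, n=5): does not produce B5=T
input #3 (d=1, g=5, n=4): does not produce B5=T
input #4 (d=-1, g=4, n=6): does not produce B5=T
input #5 (d=1, g=3, n=4): does not produce B5=T
input #6 (d=-1, g=4, n=5): does not produce B5=T
input #7 (d=2, g=3, n=4): does not produce B5=T

Answer: none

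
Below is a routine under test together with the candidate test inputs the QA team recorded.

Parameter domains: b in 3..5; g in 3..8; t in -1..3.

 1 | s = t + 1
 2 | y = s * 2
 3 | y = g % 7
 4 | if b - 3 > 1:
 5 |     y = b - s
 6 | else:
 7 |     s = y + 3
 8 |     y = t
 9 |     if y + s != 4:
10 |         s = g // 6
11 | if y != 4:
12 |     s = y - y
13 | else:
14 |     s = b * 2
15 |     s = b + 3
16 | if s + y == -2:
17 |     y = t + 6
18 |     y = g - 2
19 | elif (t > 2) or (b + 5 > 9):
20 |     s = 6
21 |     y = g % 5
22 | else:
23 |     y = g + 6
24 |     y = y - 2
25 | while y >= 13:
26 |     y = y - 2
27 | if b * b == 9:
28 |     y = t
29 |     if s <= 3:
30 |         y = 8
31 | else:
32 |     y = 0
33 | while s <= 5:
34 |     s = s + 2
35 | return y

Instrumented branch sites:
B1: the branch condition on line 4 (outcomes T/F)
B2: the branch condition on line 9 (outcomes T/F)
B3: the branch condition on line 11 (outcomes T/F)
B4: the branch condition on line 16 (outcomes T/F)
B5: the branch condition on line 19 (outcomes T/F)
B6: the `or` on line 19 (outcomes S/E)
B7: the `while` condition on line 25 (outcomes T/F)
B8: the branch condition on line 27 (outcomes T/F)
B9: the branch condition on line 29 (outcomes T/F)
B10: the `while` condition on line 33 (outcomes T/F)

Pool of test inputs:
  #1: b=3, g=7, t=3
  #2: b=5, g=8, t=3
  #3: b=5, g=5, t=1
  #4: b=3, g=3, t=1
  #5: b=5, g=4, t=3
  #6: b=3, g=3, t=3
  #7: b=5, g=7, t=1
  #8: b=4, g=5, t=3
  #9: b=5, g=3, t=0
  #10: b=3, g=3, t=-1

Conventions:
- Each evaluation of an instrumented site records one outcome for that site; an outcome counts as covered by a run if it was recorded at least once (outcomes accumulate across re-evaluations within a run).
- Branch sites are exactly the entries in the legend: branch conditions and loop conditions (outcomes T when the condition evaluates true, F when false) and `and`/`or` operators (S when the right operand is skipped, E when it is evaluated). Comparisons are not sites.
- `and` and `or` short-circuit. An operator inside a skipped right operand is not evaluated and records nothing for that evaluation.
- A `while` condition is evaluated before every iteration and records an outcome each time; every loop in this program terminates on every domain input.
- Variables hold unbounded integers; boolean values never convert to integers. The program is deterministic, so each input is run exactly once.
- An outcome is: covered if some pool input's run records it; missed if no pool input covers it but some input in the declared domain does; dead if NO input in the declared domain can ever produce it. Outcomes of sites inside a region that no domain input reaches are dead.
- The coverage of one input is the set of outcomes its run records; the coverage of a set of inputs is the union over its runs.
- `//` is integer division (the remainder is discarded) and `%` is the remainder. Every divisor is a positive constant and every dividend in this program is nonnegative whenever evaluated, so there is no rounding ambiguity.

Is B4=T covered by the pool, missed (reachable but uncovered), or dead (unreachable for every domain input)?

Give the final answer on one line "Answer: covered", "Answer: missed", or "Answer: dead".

no pool input records B4=T
checking all 90 inputs in the declared domain: B4=T is never recorded -> dead

Answer: dead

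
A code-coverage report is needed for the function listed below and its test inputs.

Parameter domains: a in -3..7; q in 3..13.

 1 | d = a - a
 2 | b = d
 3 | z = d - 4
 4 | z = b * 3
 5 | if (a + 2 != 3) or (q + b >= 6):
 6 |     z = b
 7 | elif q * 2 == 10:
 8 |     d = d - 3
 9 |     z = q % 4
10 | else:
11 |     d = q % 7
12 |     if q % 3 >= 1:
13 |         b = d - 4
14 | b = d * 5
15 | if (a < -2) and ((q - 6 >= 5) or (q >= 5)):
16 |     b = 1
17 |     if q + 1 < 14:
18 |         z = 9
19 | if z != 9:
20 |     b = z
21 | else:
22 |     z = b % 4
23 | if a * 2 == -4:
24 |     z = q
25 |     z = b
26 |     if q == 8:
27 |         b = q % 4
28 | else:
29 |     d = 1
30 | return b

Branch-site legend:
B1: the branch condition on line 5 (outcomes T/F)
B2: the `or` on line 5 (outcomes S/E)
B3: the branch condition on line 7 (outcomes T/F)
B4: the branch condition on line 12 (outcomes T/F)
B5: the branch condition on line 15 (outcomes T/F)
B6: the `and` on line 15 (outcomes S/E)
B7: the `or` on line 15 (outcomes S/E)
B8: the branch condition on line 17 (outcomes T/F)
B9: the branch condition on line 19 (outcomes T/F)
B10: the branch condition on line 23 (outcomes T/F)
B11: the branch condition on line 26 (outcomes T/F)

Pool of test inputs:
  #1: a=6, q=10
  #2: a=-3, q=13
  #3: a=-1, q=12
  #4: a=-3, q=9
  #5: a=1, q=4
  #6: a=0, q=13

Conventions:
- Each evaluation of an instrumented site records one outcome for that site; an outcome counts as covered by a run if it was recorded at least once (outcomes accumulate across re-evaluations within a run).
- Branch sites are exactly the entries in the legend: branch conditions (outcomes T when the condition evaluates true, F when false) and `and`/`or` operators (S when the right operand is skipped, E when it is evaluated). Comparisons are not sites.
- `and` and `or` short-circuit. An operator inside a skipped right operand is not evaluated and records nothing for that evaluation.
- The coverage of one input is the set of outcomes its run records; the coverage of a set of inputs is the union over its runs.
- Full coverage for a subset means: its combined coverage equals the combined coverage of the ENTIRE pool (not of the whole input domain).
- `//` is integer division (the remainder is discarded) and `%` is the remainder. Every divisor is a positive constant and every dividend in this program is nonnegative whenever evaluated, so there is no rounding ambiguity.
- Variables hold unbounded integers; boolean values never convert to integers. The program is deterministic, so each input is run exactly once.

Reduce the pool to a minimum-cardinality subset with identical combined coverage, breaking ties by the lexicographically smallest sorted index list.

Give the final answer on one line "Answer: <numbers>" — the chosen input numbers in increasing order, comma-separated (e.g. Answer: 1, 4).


#1 (a=6, q=10) -> B2->S, B1->T, B6->S, B5->F, B9->T, B10->F; covered: B1=T, B2=S, B5=F, B6=S, B9=T, B10=F
#2 (a=-3, q=13) -> B2->S, B1->T, B6->E, B7->S, B5->T, B8->F, B9->T, B10->F; covered: B1=T, B2=S, B5=T, B6=E, B7=S, B8=F, B9=T, B10=F
#3 (a=-1, q=12) -> B2->S, B1->T, B6->S, B5->F, B9->T, B10->F; covered: B1=T, B2=S, B5=F, B6=S, B9=T, B10=F
#4 (a=-3, q=9) -> B2->S, B1->T, B6->E, B7->E, B5->T, B8->T, B9->F, B10->F; covered: B1=T, B2=S, B5=T, B6=E, B7=E, B8=T, B9=F, B10=F
#5 (a=1, q=4) -> B2->E, B1->F, B3->F, B4->T, B6->S, B5->F, B9->T, B10->F; covered: B1=F, B2=E, B3=F, B4=T, B5=F, B6=S, B9=T, B10=F
#6 (a=0, q=13) -> B2->S, B1->T, B6->S, B5->F, B9->T, B10->F; covered: B1=T, B2=S, B5=F, B6=S, B9=T, B10=F
together the pool reaches 17 outcomes: B1=T, B1=F, B2=S, B2=E, B3=F, B4=T, B5=T, B5=F, B6=S, B6=E, B7=S, B7=E, B8=T, B8=F, B9=T, B9=F, B10=F
no size-1 subset reaches all 17 outcomes (best union: 8/17)
no size-2 subset reaches all 17 outcomes (best union: 15/17)
at size 3, {2, 4, 5} reaches all 17 outcomes; every lexicographically earlier size-3 subset fails
Answer: 2, 4, 5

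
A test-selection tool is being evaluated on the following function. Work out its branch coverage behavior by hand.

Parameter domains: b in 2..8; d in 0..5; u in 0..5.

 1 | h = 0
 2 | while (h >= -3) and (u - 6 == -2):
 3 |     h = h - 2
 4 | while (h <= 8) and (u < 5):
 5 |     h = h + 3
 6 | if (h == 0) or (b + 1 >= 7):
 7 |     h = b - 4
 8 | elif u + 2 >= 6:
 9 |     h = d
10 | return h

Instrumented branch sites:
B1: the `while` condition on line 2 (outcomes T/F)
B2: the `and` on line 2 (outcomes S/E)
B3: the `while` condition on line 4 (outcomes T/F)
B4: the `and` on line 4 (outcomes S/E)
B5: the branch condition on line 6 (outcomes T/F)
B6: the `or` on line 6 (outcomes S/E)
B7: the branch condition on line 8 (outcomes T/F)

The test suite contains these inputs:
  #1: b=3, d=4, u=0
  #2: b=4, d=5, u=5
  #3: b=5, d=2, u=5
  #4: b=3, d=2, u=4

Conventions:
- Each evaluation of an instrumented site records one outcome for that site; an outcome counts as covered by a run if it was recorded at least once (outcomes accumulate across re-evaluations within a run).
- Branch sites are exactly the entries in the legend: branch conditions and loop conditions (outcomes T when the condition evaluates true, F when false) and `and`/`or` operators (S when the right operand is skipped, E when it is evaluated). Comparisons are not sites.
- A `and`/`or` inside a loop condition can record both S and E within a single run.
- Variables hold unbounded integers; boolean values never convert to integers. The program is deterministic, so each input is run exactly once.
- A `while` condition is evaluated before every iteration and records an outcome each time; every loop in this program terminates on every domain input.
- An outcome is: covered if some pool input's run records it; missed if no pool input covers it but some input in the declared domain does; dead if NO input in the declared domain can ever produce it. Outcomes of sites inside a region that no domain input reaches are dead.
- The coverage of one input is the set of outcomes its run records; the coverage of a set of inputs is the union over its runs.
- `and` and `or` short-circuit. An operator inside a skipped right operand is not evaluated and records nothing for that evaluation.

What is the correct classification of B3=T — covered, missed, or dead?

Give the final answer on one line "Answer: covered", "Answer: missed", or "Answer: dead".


B3=T is recorded by pool input(s) 1, 4 -> covered
Answer: covered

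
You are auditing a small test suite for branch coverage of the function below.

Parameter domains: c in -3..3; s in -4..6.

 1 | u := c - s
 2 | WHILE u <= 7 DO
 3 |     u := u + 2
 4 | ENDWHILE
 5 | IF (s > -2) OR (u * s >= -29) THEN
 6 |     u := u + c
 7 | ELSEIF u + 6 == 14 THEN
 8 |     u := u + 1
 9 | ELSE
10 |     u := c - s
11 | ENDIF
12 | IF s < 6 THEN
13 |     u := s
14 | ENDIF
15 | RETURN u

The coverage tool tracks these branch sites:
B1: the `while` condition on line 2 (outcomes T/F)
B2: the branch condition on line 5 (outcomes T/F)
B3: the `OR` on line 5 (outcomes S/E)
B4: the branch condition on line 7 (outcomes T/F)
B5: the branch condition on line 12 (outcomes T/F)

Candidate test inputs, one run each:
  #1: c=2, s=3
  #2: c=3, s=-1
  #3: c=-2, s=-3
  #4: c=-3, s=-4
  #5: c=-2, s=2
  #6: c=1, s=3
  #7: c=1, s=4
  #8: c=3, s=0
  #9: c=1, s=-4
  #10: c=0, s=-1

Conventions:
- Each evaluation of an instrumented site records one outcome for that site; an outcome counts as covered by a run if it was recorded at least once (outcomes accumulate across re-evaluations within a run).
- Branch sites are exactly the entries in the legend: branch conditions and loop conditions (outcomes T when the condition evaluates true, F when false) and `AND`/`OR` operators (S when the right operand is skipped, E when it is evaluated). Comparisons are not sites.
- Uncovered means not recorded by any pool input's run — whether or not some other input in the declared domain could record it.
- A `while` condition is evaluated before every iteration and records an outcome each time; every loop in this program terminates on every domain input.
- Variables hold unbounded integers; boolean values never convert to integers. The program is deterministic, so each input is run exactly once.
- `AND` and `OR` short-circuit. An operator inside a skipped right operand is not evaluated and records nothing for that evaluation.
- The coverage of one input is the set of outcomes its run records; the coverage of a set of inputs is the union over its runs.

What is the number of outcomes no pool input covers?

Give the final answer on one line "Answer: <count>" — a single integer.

run #1 (c=2, s=3) runs B1->T, B1->T, B1->T, B1->T, B1->T, B1->F, B3->S, B2->T, B5->T; records B1=T, B1=F, B2=T, B3=S, B5=T
run #2 (c=3, s=-1) runs B1->T, B1->T, B1->F, B3->S, B2->T, B5->T; records B1=T, B1=F, B2=T, B3=S, B5=T
run #3 (c=-2, s=-3) runs B1->T, B1->T, B1->T, B1->T, B1->F, B3->E, B2->T, B5->T; records B1=T, B1=F, B2=T, B3=E, B5=T
run #4 (c=-3, s=-4) runs B1->T, B1->T, B1->T, B1->T, B1->F, B3->E, B2->F, B4->F, B5->T; records B1=T, B1=F, B2=F, B3=E, B4=F, B5=T
run #5 (c=-2, s=2) runs B1->T, B1->T, B1->T, B1->T, B1->T, B1->T, B1->F, B3->S, B2->T, B5->T; records B1=T, B1=F, B2=T, B3=S, B5=T
run #6 (c=1, s=3) runs B1->T, B1->T, B1->T, B1->T, B1->T, B1->F, B3->S, B2->T, B5->T; records B1=T, B1=F, B2=T, B3=S, B5=T
run #7 (c=1, s=4) runs B1->T, B1->T, B1->T, B1->T, B1->T, B1->T, B1->F, B3->S, B2->T, B5->T; records B1=T, B1=F, B2=T, B3=S, B5=T
run #8 (c=3, s=0) runs B1->T, B1->T, B1->T, B1->F, B3->S, B2->T, B5->T; records B1=T, B1=F, B2=T, B3=S, B5=T
run #9 (c=1, s=-4) runs B1->T, B1->T, B1->F, B3->E, B2->F, B4->F, B5->T; records B1=T, B1=F, B2=F, B3=E, B4=F, B5=T
run #10 (c=0, s=-1) runs B1->T, B1->T, B1->T, B1->T, B1->F, B3->S, B2->T, B5->T; records B1=T, B1=F, B2=T, B3=S, B5=T
union over the pool: B1=T, B1=F, B2=T, B2=F, B3=S, B3=E, B4=F, B5=T
uncovered (2 of 10): B4=T, B5=F

Answer: 2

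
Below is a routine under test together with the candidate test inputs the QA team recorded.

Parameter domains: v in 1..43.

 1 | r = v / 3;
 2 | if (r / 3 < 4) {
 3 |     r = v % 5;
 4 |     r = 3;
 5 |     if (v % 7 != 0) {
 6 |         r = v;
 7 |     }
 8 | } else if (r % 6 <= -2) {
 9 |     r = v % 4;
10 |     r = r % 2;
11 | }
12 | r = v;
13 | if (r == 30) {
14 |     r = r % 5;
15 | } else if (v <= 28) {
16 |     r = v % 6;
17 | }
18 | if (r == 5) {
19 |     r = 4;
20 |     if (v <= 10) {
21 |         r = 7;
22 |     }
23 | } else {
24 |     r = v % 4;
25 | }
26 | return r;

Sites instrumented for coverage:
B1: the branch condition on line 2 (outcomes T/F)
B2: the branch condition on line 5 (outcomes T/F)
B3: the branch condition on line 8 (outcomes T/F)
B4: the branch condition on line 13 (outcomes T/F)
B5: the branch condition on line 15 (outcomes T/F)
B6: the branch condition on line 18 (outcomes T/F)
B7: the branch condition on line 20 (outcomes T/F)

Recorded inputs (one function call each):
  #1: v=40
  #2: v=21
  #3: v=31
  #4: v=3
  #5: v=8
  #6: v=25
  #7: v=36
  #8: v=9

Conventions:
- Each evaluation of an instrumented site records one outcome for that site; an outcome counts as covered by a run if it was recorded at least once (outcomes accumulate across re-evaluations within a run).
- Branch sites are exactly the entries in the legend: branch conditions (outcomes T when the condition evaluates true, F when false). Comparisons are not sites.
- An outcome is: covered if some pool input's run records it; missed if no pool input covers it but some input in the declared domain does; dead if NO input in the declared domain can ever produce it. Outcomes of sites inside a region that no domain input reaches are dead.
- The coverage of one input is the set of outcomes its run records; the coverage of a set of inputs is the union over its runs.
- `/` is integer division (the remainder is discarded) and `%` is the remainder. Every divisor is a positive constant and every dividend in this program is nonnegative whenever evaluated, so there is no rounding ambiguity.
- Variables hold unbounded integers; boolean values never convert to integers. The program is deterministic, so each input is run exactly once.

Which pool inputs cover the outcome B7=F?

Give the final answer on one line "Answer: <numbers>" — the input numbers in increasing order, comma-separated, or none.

input #1 (v=40): never hits B7=F
input #2 (v=21): never hits B7=F
input #3 (v=31): never hits B7=F
input #4 (v=3): never hits B7=F
input #5 (v=8): never hits B7=F
input #6 (v=25): never hits B7=F
input #7 (v=36): never hits B7=F
input #8 (v=9): never hits B7=F

Answer: none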